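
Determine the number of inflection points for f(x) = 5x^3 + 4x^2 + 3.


Inflection points occur where f''(x) = 0 and concavity changes.
f(x) = 5x^3 + 4x^2 + 3
f'(x) = 15x^2 + 8x
f''(x) = 30x + 8
Set f''(x) = 0:
30x + 8 = 0
x = -8 / 30 = -4/15
Since f''(x) is linear (degree 1), it changes sign at this point.
Therefore there is exactly 1 inflection point.

1


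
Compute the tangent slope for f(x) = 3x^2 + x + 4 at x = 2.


The slope of the tangent line equals f'(x) at the point.
f(x) = 3x^2 + x + 4
f'(x) = 6x + 1
At x = 2:
f'(2) = 6 * 2 + 1
= 12 + 1
= 13

13


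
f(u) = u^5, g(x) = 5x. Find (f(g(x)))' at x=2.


Using the chain rule: (f(g(x)))' = f'(g(x)) * g'(x)
First, find g(2):
g(2) = 5 * 2 + 0 = 10
Next, f'(u) = 5u^4
And g'(x) = 5
So f'(g(2)) * g'(2)
= 5 * 10^4 * 5
= 5 * 10000 * 5
= 250000

250000


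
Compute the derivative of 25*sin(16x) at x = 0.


Apply the chain rule to differentiate 25*sin(16x):
d/dx [25*sin(16x)]
= 25 * cos(16x) * d/dx(16x)
= 25 * 16 * cos(16x)
= 400 * cos(16x)
Evaluate at x = 0:
= 400 * cos(0)
= 400 * 1
= 400

400


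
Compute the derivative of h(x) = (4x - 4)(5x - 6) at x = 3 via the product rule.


Let u(x) = 4x - 4 and v(x) = 5x - 6
u'(x) = 4
v'(x) = 5
Product rule: h'(x) = u'(x)*v(x) + u(x)*v'(x)
= 4 * (5x - 6) + (4x - 4) * 5
At x = 3:
u(3) = 4 * 3 - 4 = 8
v(3) = 5 * 3 - 6 = 9
h'(3) = 4 * 9 + 8 * 5
= 36 + 40
= 76

76


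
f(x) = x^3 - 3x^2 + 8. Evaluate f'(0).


Differentiate f(x) = x^3 - 3x^2 + 8 term by term:
f'(x) = 3x^2 - 6x
Substitute x = 0:
f'(0) = 3 * 0^2 - 6 * 0 + 0
= 0 + 0 + 0
= 0

0


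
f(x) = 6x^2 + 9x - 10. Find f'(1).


Differentiate term by term using power and sum rules:
f(x) = 6x^2 + 9x - 10
f'(x) = 12x + 9
Substitute x = 1:
f'(1) = 12 * 1 + 9
= 12 + 9
= 21

21


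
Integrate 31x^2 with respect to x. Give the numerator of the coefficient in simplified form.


Apply the power rule for integration:
integral of ax^n dx = a/(n+1) * x^(n+1) + C
integral of 31x^2 dx
= 31/3 * x^3 + C
The coefficient in lowest terms is 31/3, and its numerator is 31

31


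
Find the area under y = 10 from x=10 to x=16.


The area under a constant function y = 10 is a rectangle.
Width = 16 - 10 = 6
Height = 10
Area = width * height
= 6 * 10
= 60

60


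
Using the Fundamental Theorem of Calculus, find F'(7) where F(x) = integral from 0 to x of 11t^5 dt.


By the Fundamental Theorem of Calculus (Part 1):
If F(x) = integral from 0 to x of f(t) dt, then F'(x) = f(x)
Here f(t) = 11t^5
So F'(x) = 11x^5
Evaluate at x = 7:
F'(7) = 11 * 7^5
= 11 * 16807
= 184877

184877


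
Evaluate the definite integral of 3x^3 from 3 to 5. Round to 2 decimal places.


Find the antiderivative of 3x^3:
F(x) = 3/4 * x^4
Apply the Fundamental Theorem of Calculus:
F(5) - F(3)
= 3/4 * 5^4 - 3/4 * 3^4
= 3/4 * (625 - 81)
= 3/4 * 544
= 408 = 408.00

408.00


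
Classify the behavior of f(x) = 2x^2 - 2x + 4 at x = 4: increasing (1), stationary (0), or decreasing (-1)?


Compute f'(x) to determine behavior:
f'(x) = 4x - 2
f'(4) = 4 * 4 - 2
= 16 - 2
= 14
Since f'(4) > 0, the function is increasing (1)

1


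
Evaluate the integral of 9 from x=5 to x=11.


The integral of a constant k over [a, b] equals k * (b - a).
integral from 5 to 11 of 9 dx
= 9 * (11 - 5)
= 9 * 6
= 54

54


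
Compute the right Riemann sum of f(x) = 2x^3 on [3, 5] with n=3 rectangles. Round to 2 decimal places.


Right Riemann sum uses right endpoints of each subinterval.
Interval: [3, 5], n = 3
dx = (5 - 3) / 3 = 2/3
Right endpoints: [11/3, 13/3, 5]
f values: [2662/27, 4394/27, 250]
Sum = dx * (sum of f values)
= 2/3 * 1534/3
= 3068/9 ≈ 340.89

340.89


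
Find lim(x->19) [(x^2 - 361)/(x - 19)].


Direct substitution gives 0/0, so we factor the numerator.
Factor: (x^2 - 361) = (x - 19)(x + 19)
Cancel the common factor (x - 19):
(x^2 - 361)/(x - 19) = (x + 19)
Now substitute x = 19:
= (19 + 19) = 38

38


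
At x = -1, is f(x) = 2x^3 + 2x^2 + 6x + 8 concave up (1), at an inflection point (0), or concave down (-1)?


Concavity is determined by the sign of f''(x).
f(x) = 2x^3 + 2x^2 + 6x + 8
f'(x) = 6x^2 + 4x + 6
f''(x) = 12x + 4
f''(-1) = 12 * (-1) + 4
= -12 + 4
= -8
Since f''(-1) < 0, the function is concave down (-1)

-1


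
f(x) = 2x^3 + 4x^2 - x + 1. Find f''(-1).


First derivative:
f'(x) = 6x^2 + 8x - 1
Second derivative:
f''(x) = 12x + 8
Substitute x = -1:
f''(-1) = 12 * (-1) + 8
= -12 + 8
= -4

-4


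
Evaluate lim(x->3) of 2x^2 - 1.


Since polynomials are continuous, we use direct substitution.
lim(x->3) of 2x^2 - 1
= 2 * 3^2 + 0 * 3 - 1
= 18 + 0 - 1
= 17

17


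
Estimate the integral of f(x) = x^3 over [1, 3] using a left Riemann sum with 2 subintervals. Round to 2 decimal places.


Left Riemann sum uses left endpoints of each subinterval.
Interval: [1, 3], n = 2
dx = (3 - 1) / 2 = 1
Left endpoints: [1, 2]
f values: [1, 8]
Sum = dx * (sum of f values)
= 1 * 9
= 9 = 9.00

9.00


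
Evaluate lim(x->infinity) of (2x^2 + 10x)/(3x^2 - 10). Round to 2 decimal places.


For limits at infinity with equal-degree polynomials,
we compare leading coefficients.
Numerator leading term: 2x^2
Denominator leading term: 3x^2
Divide both by x^2:
lim = (2 + 10/x) / (3 - 10/x^2)
As x -> infinity, the 1/x and 1/x^2 terms vanish:
= 2/3 ≈ 0.67

0.67


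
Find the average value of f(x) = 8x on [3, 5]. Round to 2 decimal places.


Average value = 1/(b-a) * integral from a to b of f(x) dx
First compute the integral of 8x:
F(x) = 4x^2
F(5) = 4 * 25 + 0 * 5 = 100
F(3) = 4 * 9 + 0 * 3 = 36
Integral = 100 - 36 = 64
Average = 64 / (5 - 3) = 64 / 2
= 32 = 32.00

32.00


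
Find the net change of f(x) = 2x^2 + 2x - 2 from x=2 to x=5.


Net change = f(b) - f(a)
f(x) = 2x^2 + 2x - 2
Compute f(5):
f(5) = 2 * 5^2 + 2 * 5 - 2
= 50 + 10 - 2
= 58
Compute f(2):
f(2) = 2 * 2^2 + 2 * 2 - 2
= 8 + 4 - 2
= 10
Net change = 58 - 10 = 48

48


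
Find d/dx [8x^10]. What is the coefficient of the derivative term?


We apply the power rule: d/dx [ax^n] = a*n * x^(n-1)
d/dx [8x^10]
= 8 * 10 * x^(10-1)
= 80x^9
The coefficient is 80

80


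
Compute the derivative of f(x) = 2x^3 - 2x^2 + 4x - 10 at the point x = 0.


Differentiate f(x) = 2x^3 - 2x^2 + 4x - 10 term by term:
f'(x) = 6x^2 - 4x + 4
Substitute x = 0:
f'(0) = 6 * 0^2 - 4 * 0 + 4
= 0 + 0 + 4
= 4

4


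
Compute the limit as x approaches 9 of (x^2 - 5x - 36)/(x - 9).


Direct substitution gives 0/0, so we factor the numerator.
Factor: (x^2 - 5x - 36) = (x - 9)(x + 4)
Cancel the common factor (x - 9):
(x^2 - 5x - 36)/(x - 9) = (x + 4)
Now substitute x = 9:
= (9) - (-4) = 13

13


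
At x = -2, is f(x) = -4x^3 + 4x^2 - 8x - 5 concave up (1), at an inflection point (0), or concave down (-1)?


Concavity is determined by the sign of f''(x).
f(x) = -4x^3 + 4x^2 - 8x - 5
f'(x) = -12x^2 + 8x - 8
f''(x) = -24x + 8
f''(-2) = -24 * (-2) + 8
= 48 + 8
= 56
Since f''(-2) > 0, the function is concave up (1)

1


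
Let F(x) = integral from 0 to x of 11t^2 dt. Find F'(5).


By the Fundamental Theorem of Calculus (Part 1):
If F(x) = integral from 0 to x of f(t) dt, then F'(x) = f(x)
Here f(t) = 11t^2
So F'(x) = 11x^2
Evaluate at x = 5:
F'(5) = 11 * 5^2
= 11 * 25
= 275

275


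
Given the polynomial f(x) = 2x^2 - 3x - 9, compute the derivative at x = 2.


Differentiate term by term using power and sum rules:
f(x) = 2x^2 - 3x - 9
f'(x) = 4x - 3
Substitute x = 2:
f'(2) = 4 * 2 - 3
= 8 - 3
= 5

5


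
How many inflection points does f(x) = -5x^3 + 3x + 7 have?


Inflection points occur where f''(x) = 0 and concavity changes.
f(x) = -5x^3 + 3x + 7
f'(x) = -15x^2 + 3
f''(x) = -30x
Set f''(x) = 0:
-30x = 0
x = 0 / (-30) = 0
Since f''(x) is linear (degree 1), it changes sign at this point.
Therefore there is exactly 1 inflection point.

1


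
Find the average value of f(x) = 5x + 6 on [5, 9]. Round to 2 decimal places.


Average value = 1/(b-a) * integral from a to b of f(x) dx
First compute the integral of 5x + 6:
F(x) = (5/2)x^2 + 6x
F(9) = 5/2 * 81 + 6 * 9 = 513/2
F(5) = 5/2 * 25 + 6 * 5 = 185/2
Integral = 513/2 - 185/2 = 164
Average = 164 / (9 - 5) = 164 / 4
= 41 = 41.00

41.00


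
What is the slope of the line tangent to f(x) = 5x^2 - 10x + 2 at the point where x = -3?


The slope of the tangent line equals f'(x) at the point.
f(x) = 5x^2 - 10x + 2
f'(x) = 10x - 10
At x = -3:
f'(-3) = 10 * (-3) - 10
= -30 - 10
= -40

-40


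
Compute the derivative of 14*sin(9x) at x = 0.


Apply the chain rule to differentiate 14*sin(9x):
d/dx [14*sin(9x)]
= 14 * cos(9x) * d/dx(9x)
= 14 * 9 * cos(9x)
= 126 * cos(9x)
Evaluate at x = 0:
= 126 * cos(0)
= 126 * 1
= 126

126


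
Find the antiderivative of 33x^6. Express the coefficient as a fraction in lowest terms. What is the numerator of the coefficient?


Apply the power rule for integration:
integral of ax^n dx = a/(n+1) * x^(n+1) + C
integral of 33x^6 dx
= 33/7 * x^7 + C
The coefficient in lowest terms is 33/7, and its numerator is 33

33


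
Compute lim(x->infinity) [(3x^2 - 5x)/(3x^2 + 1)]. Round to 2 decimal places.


For limits at infinity with equal-degree polynomials,
we compare leading coefficients.
Numerator leading term: 3x^2
Denominator leading term: 3x^2
Divide both by x^2:
lim = (3 - 5/x) / (3 + 1/x^2)
As x -> infinity, the 1/x and 1/x^2 terms vanish:
= 3/3 = 1 = 1.00

1.00


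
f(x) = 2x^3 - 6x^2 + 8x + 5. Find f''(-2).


First derivative:
f'(x) = 6x^2 - 12x + 8
Second derivative:
f''(x) = 12x - 12
Substitute x = -2:
f''(-2) = 12 * (-2) - 12
= -24 - 12
= -36

-36


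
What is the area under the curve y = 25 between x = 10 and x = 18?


The area under a constant function y = 25 is a rectangle.
Width = 18 - 10 = 8
Height = 25
Area = width * height
= 8 * 25
= 200

200


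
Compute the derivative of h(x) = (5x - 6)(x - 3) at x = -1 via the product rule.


Let u(x) = 5x - 6 and v(x) = x - 3
u'(x) = 5
v'(x) = 1
Product rule: h'(x) = u'(x)*v(x) + u(x)*v'(x)
= 5 * (x - 3) + (5x - 6) * 1
At x = -1:
u(-1) = 5 * (-1) - 6 = -11
v(-1) = 1 * (-1) - 3 = -4
h'(-1) = 5 * (-4) + (-11) * 1
= -20 - 11
= -31

-31


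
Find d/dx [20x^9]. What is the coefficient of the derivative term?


We apply the power rule: d/dx [ax^n] = a*n * x^(n-1)
d/dx [20x^9]
= 20 * 9 * x^(9-1)
= 180x^8
The coefficient is 180

180


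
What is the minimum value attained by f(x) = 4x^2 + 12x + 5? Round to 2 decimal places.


For a quadratic f(x) = ax^2 + bx + c with a > 0, the minimum is at the vertex.
Vertex x-coordinate: x = -b/(2a)
x = -(12) / (2 * 4)
x = -12/8 = -3/2
Substitute back to find the minimum value:
f(-3/2) = 4 * (-3/2)^2 + 12 * (-3/2) + 5
= 9 - 18 + 5
= -4 = -4.00

-4.00


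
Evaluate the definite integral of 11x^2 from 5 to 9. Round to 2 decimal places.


Find the antiderivative of 11x^2:
F(x) = 11/3 * x^3
Apply the Fundamental Theorem of Calculus:
F(9) - F(5)
= 11/3 * 9^3 - 11/3 * 5^3
= 11/3 * (729 - 125)
= 11/3 * 604
= 6644/3 ≈ 2214.67

2214.67


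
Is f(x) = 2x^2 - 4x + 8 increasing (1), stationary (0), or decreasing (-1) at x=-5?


Compute f'(x) to determine behavior:
f'(x) = 4x - 4
f'(-5) = 4 * (-5) - 4
= -20 - 4
= -24
Since f'(-5) < 0, the function is decreasing (-1)

-1


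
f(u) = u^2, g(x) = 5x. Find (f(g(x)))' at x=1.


Using the chain rule: (f(g(x)))' = f'(g(x)) * g'(x)
First, find g(1):
g(1) = 5 * 1 + 0 = 5
Next, f'(u) = 2u
And g'(x) = 5
So f'(g(1)) * g'(1)
= 2 * 5 * 5
= 50

50


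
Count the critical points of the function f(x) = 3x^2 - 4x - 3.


Find where f'(x) = 0:
f'(x) = 6x - 4
Set f'(x) = 0:
6x - 4 = 0
x = 4 / 6 = 2/3
This is a linear equation in x, so there is exactly one solution.
Number of critical points: 1

1


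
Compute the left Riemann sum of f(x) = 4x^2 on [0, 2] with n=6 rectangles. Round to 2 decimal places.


Left Riemann sum uses left endpoints of each subinterval.
Interval: [0, 2], n = 6
dx = (2 - 0) / 6 = 1/3
Left endpoints: [0, 1/3, 2/3, 1, 4/3, 5/3]
f values: [0, 4/9, 16/9, 4, 64/9, 100/9]
Sum = dx * (sum of f values)
= 1/3 * 220/9
= 220/27 ≈ 8.15

8.15


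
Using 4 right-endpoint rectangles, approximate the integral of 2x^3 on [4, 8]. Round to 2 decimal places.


Right Riemann sum uses right endpoints of each subinterval.
Interval: [4, 8], n = 4
dx = (8 - 4) / 4 = 1
Right endpoints: [5, 6, 7, 8]
f values: [250, 432, 686, 1024]
Sum = dx * (sum of f values)
= 1 * 2392
= 2392 = 2392.00

2392.00


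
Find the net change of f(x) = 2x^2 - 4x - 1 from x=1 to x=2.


Net change = f(b) - f(a)
f(x) = 2x^2 - 4x - 1
Compute f(2):
f(2) = 2 * 2^2 - 4 * 2 - 1
= 8 - 8 - 1
= -1
Compute f(1):
f(1) = 2 * 1^2 - 4 * 1 - 1
= 2 - 4 - 1
= -3
Net change = -1 - (-3) = 2

2


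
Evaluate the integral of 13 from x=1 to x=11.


The integral of a constant k over [a, b] equals k * (b - a).
integral from 1 to 11 of 13 dx
= 13 * (11 - 1)
= 13 * 10
= 130

130


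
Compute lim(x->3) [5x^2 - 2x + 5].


Since polynomials are continuous, we use direct substitution.
lim(x->3) of 5x^2 - 2x + 5
= 5 * 3^2 - 2 * 3 + 5
= 45 - 6 + 5
= 44

44


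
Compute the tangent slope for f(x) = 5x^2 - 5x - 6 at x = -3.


The slope of the tangent line equals f'(x) at the point.
f(x) = 5x^2 - 5x - 6
f'(x) = 10x - 5
At x = -3:
f'(-3) = 10 * (-3) - 5
= -30 - 5
= -35

-35


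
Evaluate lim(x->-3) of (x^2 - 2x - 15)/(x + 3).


Direct substitution gives 0/0, so we factor the numerator.
Factor: (x^2 - 2x - 15) = (x + 3)(x - 5)
Cancel the common factor (x + 3):
(x^2 - 2x - 15)/(x + 3) = (x - 5)
Now substitute x = -3:
= (-3) - (5) = -8

-8


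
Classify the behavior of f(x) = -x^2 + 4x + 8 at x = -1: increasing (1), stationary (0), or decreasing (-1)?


Compute f'(x) to determine behavior:
f'(x) = -2x + 4
f'(-1) = -2 * (-1) + 4
= 2 + 4
= 6
Since f'(-1) > 0, the function is increasing (1)

1


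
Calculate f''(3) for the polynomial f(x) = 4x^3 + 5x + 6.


First derivative:
f'(x) = 12x^2 + 5
Second derivative:
f''(x) = 24x
Substitute x = 3:
f''(3) = 24 * 3 + 0
= 72 + 0
= 72

72


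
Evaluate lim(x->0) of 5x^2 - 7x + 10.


Since polynomials are continuous, we use direct substitution.
lim(x->0) of 5x^2 - 7x + 10
= 5 * 0^2 - 7 * 0 + 10
= 0 + 0 + 10
= 10

10


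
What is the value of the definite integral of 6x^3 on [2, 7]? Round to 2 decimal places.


Find the antiderivative of 6x^3:
F(x) = 6/4 * x^4
Apply the Fundamental Theorem of Calculus:
F(7) - F(2)
= 6/4 * 7^4 - 6/4 * 2^4
= 6/4 * (2401 - 16)
= 6/4 * 2385
= 7155/2 = 3577.50

3577.50


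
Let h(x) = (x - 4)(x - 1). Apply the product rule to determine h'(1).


Let u(x) = x - 4 and v(x) = x - 1
u'(x) = 1
v'(x) = 1
Product rule: h'(x) = u'(x)*v(x) + u(x)*v'(x)
= 1 * (x - 1) + (x - 4) * 1
At x = 1:
u(1) = 1 * 1 - 4 = -3
v(1) = 1 * 1 - 1 = 0
h'(1) = 1 * 0 + (-3) * 1
= 0 - 3
= -3

-3


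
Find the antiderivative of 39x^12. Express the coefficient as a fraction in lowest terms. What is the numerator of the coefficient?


Apply the power rule for integration:
integral of ax^n dx = a/(n+1) * x^(n+1) + C
integral of 39x^12 dx
= 39/13 * x^13 + C
= 3 * x^13 + C
The coefficient in lowest terms is 3 = 3/1, so its numerator is 3

3


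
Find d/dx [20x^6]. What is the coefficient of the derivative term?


We apply the power rule: d/dx [ax^n] = a*n * x^(n-1)
d/dx [20x^6]
= 20 * 6 * x^(6-1)
= 120x^5
The coefficient is 120

120


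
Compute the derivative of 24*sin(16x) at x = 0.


Apply the chain rule to differentiate 24*sin(16x):
d/dx [24*sin(16x)]
= 24 * cos(16x) * d/dx(16x)
= 24 * 16 * cos(16x)
= 384 * cos(16x)
Evaluate at x = 0:
= 384 * cos(0)
= 384 * 1
= 384

384


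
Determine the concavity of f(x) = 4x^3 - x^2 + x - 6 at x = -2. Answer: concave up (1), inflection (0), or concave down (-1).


Concavity is determined by the sign of f''(x).
f(x) = 4x^3 - x^2 + x - 6
f'(x) = 12x^2 - 2x + 1
f''(x) = 24x - 2
f''(-2) = 24 * (-2) - 2
= -48 - 2
= -50
Since f''(-2) < 0, the function is concave down (-1)

-1


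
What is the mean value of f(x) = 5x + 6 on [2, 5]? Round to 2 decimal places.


Average value = 1/(b-a) * integral from a to b of f(x) dx
First compute the integral of 5x + 6:
F(x) = (5/2)x^2 + 6x
F(5) = 5/2 * 25 + 6 * 5 = 185/2
F(2) = 5/2 * 4 + 6 * 2 = 22
Integral = 185/2 - 22 = 141/2
Average = (141/2) / (5 - 2) = (141/2) / 3
= 47/2 = 23.50

23.50


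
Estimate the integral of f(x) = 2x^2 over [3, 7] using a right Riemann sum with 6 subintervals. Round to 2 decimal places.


Right Riemann sum uses right endpoints of each subinterval.
Interval: [3, 7], n = 6
dx = (7 - 3) / 6 = 2/3
Right endpoints: [11/3, 13/3, 5, 17/3, 19/3, 7]
f values: [242/9, 338/9, 50, 578/9, 722/9, 98]
Sum = dx * (sum of f values)
= 2/3 * 3212/9
= 6424/27 ≈ 237.93

237.93


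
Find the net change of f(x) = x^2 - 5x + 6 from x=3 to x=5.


Net change = f(b) - f(a)
f(x) = x^2 - 5x + 6
Compute f(5):
f(5) = 1 * 5^2 - 5 * 5 + 6
= 25 - 25 + 6
= 6
Compute f(3):
f(3) = 1 * 3^2 - 5 * 3 + 6
= 9 - 15 + 6
= 0
Net change = 6 - 0 = 6

6


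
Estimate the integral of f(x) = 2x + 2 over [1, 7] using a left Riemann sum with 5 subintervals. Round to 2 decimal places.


Left Riemann sum uses left endpoints of each subinterval.
Interval: [1, 7], n = 5
dx = (7 - 1) / 5 = 6/5
Left endpoints: [1, 11/5, 17/5, 23/5, 29/5]
f values: [4, 32/5, 44/5, 56/5, 68/5]
Sum = dx * (sum of f values)
= 6/5 * 44
= 264/5 = 52.80

52.80


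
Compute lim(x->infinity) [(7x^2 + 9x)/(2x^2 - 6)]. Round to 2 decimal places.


For limits at infinity with equal-degree polynomials,
we compare leading coefficients.
Numerator leading term: 7x^2
Denominator leading term: 2x^2
Divide both by x^2:
lim = (7 + 9/x) / (2 - 6/x^2)
As x -> infinity, the 1/x and 1/x^2 terms vanish:
= 7/2 = 3.50

3.50


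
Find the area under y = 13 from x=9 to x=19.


The area under a constant function y = 13 is a rectangle.
Width = 19 - 9 = 10
Height = 13
Area = width * height
= 10 * 13
= 130

130


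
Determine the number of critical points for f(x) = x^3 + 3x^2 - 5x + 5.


Find where f'(x) = 0:
f(x) = x^3 + 3x^2 - 5x + 5
f'(x) = 3x^2 + 6x - 5
This is a quadratic in x. Use the discriminant to count real roots.
Discriminant = (6)^2 - 4 * 3 * (-5)
= 36 - (-60)
= 96
Since discriminant > 0, f'(x) = 0 has 2 real solutions.
Number of critical points: 2

2


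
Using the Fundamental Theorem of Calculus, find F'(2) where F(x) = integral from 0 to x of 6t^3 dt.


By the Fundamental Theorem of Calculus (Part 1):
If F(x) = integral from 0 to x of f(t) dt, then F'(x) = f(x)
Here f(t) = 6t^3
So F'(x) = 6x^3
Evaluate at x = 2:
F'(2) = 6 * 2^3
= 6 * 8
= 48

48


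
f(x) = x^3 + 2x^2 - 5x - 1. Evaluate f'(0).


Differentiate f(x) = x^3 + 2x^2 - 5x - 1 term by term:
f'(x) = 3x^2 + 4x - 5
Substitute x = 0:
f'(0) = 3 * 0^2 + 4 * 0 - 5
= 0 + 0 - 5
= -5

-5


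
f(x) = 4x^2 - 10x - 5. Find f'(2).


Differentiate term by term using power and sum rules:
f(x) = 4x^2 - 10x - 5
f'(x) = 8x - 10
Substitute x = 2:
f'(2) = 8 * 2 - 10
= 16 - 10
= 6

6


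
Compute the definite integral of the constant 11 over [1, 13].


The integral of a constant k over [a, b] equals k * (b - a).
integral from 1 to 13 of 11 dx
= 11 * (13 - 1)
= 11 * 12
= 132

132


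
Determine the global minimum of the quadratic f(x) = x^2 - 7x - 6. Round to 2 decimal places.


For a quadratic f(x) = ax^2 + bx + c with a > 0, the minimum is at the vertex.
Vertex x-coordinate: x = -b/(2a)
x = -(-7) / (2 * 1)
x = 7/2
Substitute back to find the minimum value:
f(7/2) = 1 * (7/2)^2 - 7 * (7/2) - 6
= 49/4 - 49/2 - 6
= -73/4 = -18.25

-18.25


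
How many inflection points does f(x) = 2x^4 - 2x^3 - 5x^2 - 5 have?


Inflection points occur where f''(x) = 0 and concavity changes.
f(x) = 2x^4 - 2x^3 - 5x^2 - 5
f'(x) = 8x^3 - 6x^2 - 10x
f''(x) = 24x^2 - 12x - 10
This is a quadratic in x. Use the discriminant to count real roots.
Discriminant = (-12)^2 - 4 * 24 * (-10)
= 144 - (-960)
= 1104
Since discriminant > 0, f''(x) = 0 has 2 distinct real solutions.
A quadratic with two distinct real roots changes sign at each root, so concavity changes at both.
Number of inflection points: 2

2


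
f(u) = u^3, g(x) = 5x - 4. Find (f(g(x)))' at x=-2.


Using the chain rule: (f(g(x)))' = f'(g(x)) * g'(x)
First, find g(-2):
g(-2) = 5 * (-2) - 4 = -14
Next, f'(u) = 3u^2
And g'(x) = 5
So f'(g(-2)) * g'(-2)
= 3 * (-14)^2 * 5
= 3 * 196 * 5
= 2940

2940


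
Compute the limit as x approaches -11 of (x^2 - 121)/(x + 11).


Direct substitution gives 0/0, so we factor the numerator.
Factor: (x^2 - 121) = (x + 11)(x - 11)
Cancel the common factor (x + 11):
(x^2 - 121)/(x + 11) = (x - 11)
Now substitute x = -11:
= (-11) - (11) = -22

-22


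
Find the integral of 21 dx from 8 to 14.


The integral of a constant k over [a, b] equals k * (b - a).
integral from 8 to 14 of 21 dx
= 21 * (14 - 8)
= 21 * 6
= 126

126


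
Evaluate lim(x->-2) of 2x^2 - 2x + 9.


Since polynomials are continuous, we use direct substitution.
lim(x->-2) of 2x^2 - 2x + 9
= 2 * (-2)^2 - 2 * (-2) + 9
= 8 + 4 + 9
= 21

21


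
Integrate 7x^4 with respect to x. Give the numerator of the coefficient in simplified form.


Apply the power rule for integration:
integral of ax^n dx = a/(n+1) * x^(n+1) + C
integral of 7x^4 dx
= 7/5 * x^5 + C
The coefficient in lowest terms is 7/5, and its numerator is 7

7


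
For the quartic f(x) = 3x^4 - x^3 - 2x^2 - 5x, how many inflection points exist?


Inflection points occur where f''(x) = 0 and concavity changes.
f(x) = 3x^4 - x^3 - 2x^2 - 5x
f'(x) = 12x^3 - 3x^2 - 4x - 5
f''(x) = 36x^2 - 6x - 4
This is a quadratic in x. Use the discriminant to count real roots.
Discriminant = (-6)^2 - 4 * 36 * (-4)
= 36 - (-576)
= 612
Since discriminant > 0, f''(x) = 0 has 2 distinct real solutions.
A quadratic with two distinct real roots changes sign at each root, so concavity changes at both.
Number of inflection points: 2

2


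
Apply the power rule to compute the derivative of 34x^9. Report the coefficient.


We apply the power rule: d/dx [ax^n] = a*n * x^(n-1)
d/dx [34x^9]
= 34 * 9 * x^(9-1)
= 306x^8
The coefficient is 306

306


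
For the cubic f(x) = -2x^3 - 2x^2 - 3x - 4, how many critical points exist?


Find where f'(x) = 0:
f(x) = -2x^3 - 2x^2 - 3x - 4
f'(x) = -6x^2 - 4x - 3
This is a quadratic in x. Use the discriminant to count real roots.
Discriminant = (-4)^2 - 4 * (-6) * (-3)
= 16 - 72
= -56
Since discriminant < 0, f'(x) = 0 has no real solutions.
Number of critical points: 0

0


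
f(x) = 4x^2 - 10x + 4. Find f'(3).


Differentiate term by term using power and sum rules:
f(x) = 4x^2 - 10x + 4
f'(x) = 8x - 10
Substitute x = 3:
f'(3) = 8 * 3 - 10
= 24 - 10
= 14

14


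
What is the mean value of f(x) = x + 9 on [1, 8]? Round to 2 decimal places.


Average value = 1/(b-a) * integral from a to b of f(x) dx
First compute the integral of x + 9:
F(x) = (1/2)x^2 + 9x
F(8) = 1/2 * 64 + 9 * 8 = 104
F(1) = 1/2 * 1 + 9 * 1 = 19/2
Integral = 104 - 19/2 = 189/2
Average = (189/2) / (8 - 1) = (189/2) / 7
= 27/2 = 13.50

13.50


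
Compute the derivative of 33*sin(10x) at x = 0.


Apply the chain rule to differentiate 33*sin(10x):
d/dx [33*sin(10x)]
= 33 * cos(10x) * d/dx(10x)
= 33 * 10 * cos(10x)
= 330 * cos(10x)
Evaluate at x = 0:
= 330 * cos(0)
= 330 * 1
= 330

330


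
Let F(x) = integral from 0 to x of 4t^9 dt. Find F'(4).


By the Fundamental Theorem of Calculus (Part 1):
If F(x) = integral from 0 to x of f(t) dt, then F'(x) = f(x)
Here f(t) = 4t^9
So F'(x) = 4x^9
Evaluate at x = 4:
F'(4) = 4 * 4^9
= 4 * 262144
= 1048576

1048576


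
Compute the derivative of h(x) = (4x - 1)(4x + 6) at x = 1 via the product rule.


Let u(x) = 4x - 1 and v(x) = 4x + 6
u'(x) = 4
v'(x) = 4
Product rule: h'(x) = u'(x)*v(x) + u(x)*v'(x)
= 4 * (4x + 6) + (4x - 1) * 4
At x = 1:
u(1) = 4 * 1 - 1 = 3
v(1) = 4 * 1 + 6 = 10
h'(1) = 4 * 10 + 3 * 4
= 40 + 12
= 52

52


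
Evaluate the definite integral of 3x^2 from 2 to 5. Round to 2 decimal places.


Find the antiderivative of 3x^2:
F(x) = 3/3 * x^3
Apply the Fundamental Theorem of Calculus:
F(5) - F(2)
= 3/3 * 5^3 - 3/3 * 2^3
= 3/3 * (125 - 8)
= 3/3 * 117
= 117 = 117.00

117.00


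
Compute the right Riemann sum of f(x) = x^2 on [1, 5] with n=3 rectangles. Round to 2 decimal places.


Right Riemann sum uses right endpoints of each subinterval.
Interval: [1, 5], n = 3
dx = (5 - 1) / 3 = 4/3
Right endpoints: [7/3, 11/3, 5]
f values: [49/9, 121/9, 25]
Sum = dx * (sum of f values)
= 4/3 * 395/9
= 1580/27 ≈ 58.52

58.52


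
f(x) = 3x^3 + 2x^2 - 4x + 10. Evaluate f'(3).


Differentiate f(x) = 3x^3 + 2x^2 - 4x + 10 term by term:
f'(x) = 9x^2 + 4x - 4
Substitute x = 3:
f'(3) = 9 * 3^2 + 4 * 3 - 4
= 81 + 12 - 4
= 89

89


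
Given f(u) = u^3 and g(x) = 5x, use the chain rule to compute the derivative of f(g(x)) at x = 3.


Using the chain rule: (f(g(x)))' = f'(g(x)) * g'(x)
First, find g(3):
g(3) = 5 * 3 + 0 = 15
Next, f'(u) = 3u^2
And g'(x) = 5
So f'(g(3)) * g'(3)
= 3 * 15^2 * 5
= 3 * 225 * 5
= 3375

3375


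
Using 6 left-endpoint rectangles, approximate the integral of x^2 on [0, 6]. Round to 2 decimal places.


Left Riemann sum uses left endpoints of each subinterval.
Interval: [0, 6], n = 6
dx = (6 - 0) / 6 = 1
Left endpoints: [0, 1, 2, 3, 4, 5]
f values: [0, 1, 4, 9, 16, 25]
Sum = dx * (sum of f values)
= 1 * 55
= 55 = 55.00

55.00


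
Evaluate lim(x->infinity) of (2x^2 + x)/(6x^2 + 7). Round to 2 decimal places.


For limits at infinity with equal-degree polynomials,
we compare leading coefficients.
Numerator leading term: 2x^2
Denominator leading term: 6x^2
Divide both by x^2:
lim = (2 + 1/x) / (6 + 7/x^2)
As x -> infinity, the 1/x and 1/x^2 terms vanish:
= 2/6 = 1/3 ≈ 0.33

0.33


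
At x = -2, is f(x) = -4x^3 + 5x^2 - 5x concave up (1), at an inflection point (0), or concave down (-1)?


Concavity is determined by the sign of f''(x).
f(x) = -4x^3 + 5x^2 - 5x
f'(x) = -12x^2 + 10x - 5
f''(x) = -24x + 10
f''(-2) = -24 * (-2) + 10
= 48 + 10
= 58
Since f''(-2) > 0, the function is concave up (1)

1


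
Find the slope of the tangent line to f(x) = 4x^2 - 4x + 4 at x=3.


The slope of the tangent line equals f'(x) at the point.
f(x) = 4x^2 - 4x + 4
f'(x) = 8x - 4
At x = 3:
f'(3) = 8 * 3 - 4
= 24 - 4
= 20

20


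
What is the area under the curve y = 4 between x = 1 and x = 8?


The area under a constant function y = 4 is a rectangle.
Width = 8 - 1 = 7
Height = 4
Area = width * height
= 7 * 4
= 28

28


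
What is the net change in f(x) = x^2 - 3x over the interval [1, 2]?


Net change = f(b) - f(a)
f(x) = x^2 - 3x
Compute f(2):
f(2) = 1 * 2^2 - 3 * 2 + 0
= 4 - 6 + 0
= -2
Compute f(1):
f(1) = 1 * 1^2 - 3 * 1 + 0
= 1 - 3 + 0
= -2
Net change = -2 - (-2) = 0

0


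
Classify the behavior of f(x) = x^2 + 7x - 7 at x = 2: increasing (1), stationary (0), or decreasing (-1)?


Compute f'(x) to determine behavior:
f'(x) = 2x + 7
f'(2) = 2 * 2 + 7
= 4 + 7
= 11
Since f'(2) > 0, the function is increasing (1)

1


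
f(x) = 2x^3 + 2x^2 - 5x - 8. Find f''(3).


First derivative:
f'(x) = 6x^2 + 4x - 5
Second derivative:
f''(x) = 12x + 4
Substitute x = 3:
f''(3) = 12 * 3 + 4
= 36 + 4
= 40

40


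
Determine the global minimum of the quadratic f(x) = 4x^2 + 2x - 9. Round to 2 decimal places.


For a quadratic f(x) = ax^2 + bx + c with a > 0, the minimum is at the vertex.
Vertex x-coordinate: x = -b/(2a)
x = -(2) / (2 * 4)
x = -2/8 = -1/4
Substitute back to find the minimum value:
f(-1/4) = 4 * (-1/4)^2 + 2 * (-1/4) - 9
= 1/4 - 1/2 - 9
= -37/4 = -9.25

-9.25


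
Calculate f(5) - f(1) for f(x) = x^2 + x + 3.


Net change = f(b) - f(a)
f(x) = x^2 + x + 3
Compute f(5):
f(5) = 1 * 5^2 + 1 * 5 + 3
= 25 + 5 + 3
= 33
Compute f(1):
f(1) = 1 * 1^2 + 1 * 1 + 3
= 1 + 1 + 3
= 5
Net change = 33 - 5 = 28

28


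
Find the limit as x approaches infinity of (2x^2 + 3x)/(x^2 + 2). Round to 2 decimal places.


For limits at infinity with equal-degree polynomials,
we compare leading coefficients.
Numerator leading term: 2x^2
Denominator leading term: x^2
Divide both by x^2:
lim = (2 + 3/x) / (1 + 2/x^2)
As x -> infinity, the 1/x and 1/x^2 terms vanish:
= 2/1 = 2 = 2.00

2.00


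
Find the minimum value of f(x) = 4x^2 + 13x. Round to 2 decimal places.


For a quadratic f(x) = ax^2 + bx + c with a > 0, the minimum is at the vertex.
Vertex x-coordinate: x = -b/(2a)
x = -(13) / (2 * 4)
x = -13/8
Substitute back to find the minimum value:
f(-13/8) = 4 * (-13/8)^2 + 13 * (-13/8) + 0
= 169/16 - 169/8 + 0
= -169/16 ≈ -10.56

-10.56


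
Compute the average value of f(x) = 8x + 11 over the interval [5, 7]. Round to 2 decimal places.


Average value = 1/(b-a) * integral from a to b of f(x) dx
First compute the integral of 8x + 11:
F(x) = 4x^2 + 11x
F(7) = 4 * 49 + 11 * 7 = 273
F(5) = 4 * 25 + 11 * 5 = 155
Integral = 273 - 155 = 118
Average = 118 / (7 - 5) = 118 / 2
= 59 = 59.00

59.00


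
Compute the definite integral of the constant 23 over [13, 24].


The integral of a constant k over [a, b] equals k * (b - a).
integral from 13 to 24 of 23 dx
= 23 * (24 - 13)
= 23 * 11
= 253

253


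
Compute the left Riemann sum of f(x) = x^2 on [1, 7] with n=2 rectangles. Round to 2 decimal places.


Left Riemann sum uses left endpoints of each subinterval.
Interval: [1, 7], n = 2
dx = (7 - 1) / 2 = 3
Left endpoints: [1, 4]
f values: [1, 16]
Sum = dx * (sum of f values)
= 3 * 17
= 51 = 51.00

51.00


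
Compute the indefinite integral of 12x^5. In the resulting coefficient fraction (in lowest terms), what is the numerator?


Apply the power rule for integration:
integral of ax^n dx = a/(n+1) * x^(n+1) + C
integral of 12x^5 dx
= 12/6 * x^6 + C
= 2 * x^6 + C
The coefficient in lowest terms is 2 = 2/1, so its numerator is 2

2


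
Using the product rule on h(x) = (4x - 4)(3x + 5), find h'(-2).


Let u(x) = 4x - 4 and v(x) = 3x + 5
u'(x) = 4
v'(x) = 3
Product rule: h'(x) = u'(x)*v(x) + u(x)*v'(x)
= 4 * (3x + 5) + (4x - 4) * 3
At x = -2:
u(-2) = 4 * (-2) - 4 = -12
v(-2) = 3 * (-2) + 5 = -1
h'(-2) = 4 * (-1) + (-12) * 3
= -4 - 36
= -40

-40


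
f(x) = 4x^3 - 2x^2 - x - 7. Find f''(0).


First derivative:
f'(x) = 12x^2 - 4x - 1
Second derivative:
f''(x) = 24x - 4
Substitute x = 0:
f''(0) = 24 * 0 - 4
= 0 - 4
= -4

-4


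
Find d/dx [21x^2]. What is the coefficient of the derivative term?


We apply the power rule: d/dx [ax^n] = a*n * x^(n-1)
d/dx [21x^2]
= 21 * 2 * x^(2-1)
= 42x
The coefficient is 42

42


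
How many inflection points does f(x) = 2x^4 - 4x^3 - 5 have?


Inflection points occur where f''(x) = 0 and concavity changes.
f(x) = 2x^4 - 4x^3 - 5
f'(x) = 8x^3 - 12x^2
f''(x) = 24x^2 - 24x
This is a quadratic in x. Use the discriminant to count real roots.
Discriminant = (-24)^2 - 4 * 24 * 0
= 576 - 0
= 576
Since discriminant > 0, f''(x) = 0 has 2 distinct real solutions.
A quadratic with two distinct real roots changes sign at each root, so concavity changes at both.
Number of inflection points: 2

2


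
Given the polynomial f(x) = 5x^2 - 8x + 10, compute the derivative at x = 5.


Differentiate term by term using power and sum rules:
f(x) = 5x^2 - 8x + 10
f'(x) = 10x - 8
Substitute x = 5:
f'(5) = 10 * 5 - 8
= 50 - 8
= 42

42


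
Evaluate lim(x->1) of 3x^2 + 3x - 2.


Since polynomials are continuous, we use direct substitution.
lim(x->1) of 3x^2 + 3x - 2
= 3 * 1^2 + 3 * 1 - 2
= 3 + 3 - 2
= 4

4


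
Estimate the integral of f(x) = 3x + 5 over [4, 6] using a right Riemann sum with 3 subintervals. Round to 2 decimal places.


Right Riemann sum uses right endpoints of each subinterval.
Interval: [4, 6], n = 3
dx = (6 - 4) / 3 = 2/3
Right endpoints: [14/3, 16/3, 6]
f values: [19, 21, 23]
Sum = dx * (sum of f values)
= 2/3 * 63
= 42 = 42.00

42.00


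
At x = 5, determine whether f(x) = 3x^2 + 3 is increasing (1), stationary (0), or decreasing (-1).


Compute f'(x) to determine behavior:
f'(x) = 6x
f'(5) = 6 * 5 + 0
= 30 + 0
= 30
Since f'(5) > 0, the function is increasing (1)

1


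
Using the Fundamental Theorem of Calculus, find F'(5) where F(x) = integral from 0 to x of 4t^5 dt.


By the Fundamental Theorem of Calculus (Part 1):
If F(x) = integral from 0 to x of f(t) dt, then F'(x) = f(x)
Here f(t) = 4t^5
So F'(x) = 4x^5
Evaluate at x = 5:
F'(5) = 4 * 5^5
= 4 * 3125
= 12500

12500


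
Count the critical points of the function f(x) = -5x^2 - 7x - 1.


Find where f'(x) = 0:
f'(x) = -10x - 7
Set f'(x) = 0:
-10x - 7 = 0
x = 7 / (-10) = -7/10
This is a linear equation in x, so there is exactly one solution.
Number of critical points: 1

1


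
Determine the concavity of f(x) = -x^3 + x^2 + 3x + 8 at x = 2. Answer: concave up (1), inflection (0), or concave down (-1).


Concavity is determined by the sign of f''(x).
f(x) = -x^3 + x^2 + 3x + 8
f'(x) = -3x^2 + 2x + 3
f''(x) = -6x + 2
f''(2) = -6 * 2 + 2
= -12 + 2
= -10
Since f''(2) < 0, the function is concave down (-1)

-1


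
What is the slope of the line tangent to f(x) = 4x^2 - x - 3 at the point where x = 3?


The slope of the tangent line equals f'(x) at the point.
f(x) = 4x^2 - x - 3
f'(x) = 8x - 1
At x = 3:
f'(3) = 8 * 3 - 1
= 24 - 1
= 23

23


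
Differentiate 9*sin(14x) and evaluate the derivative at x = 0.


Apply the chain rule to differentiate 9*sin(14x):
d/dx [9*sin(14x)]
= 9 * cos(14x) * d/dx(14x)
= 9 * 14 * cos(14x)
= 126 * cos(14x)
Evaluate at x = 0:
= 126 * cos(0)
= 126 * 1
= 126

126


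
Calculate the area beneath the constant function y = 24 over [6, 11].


The area under a constant function y = 24 is a rectangle.
Width = 11 - 6 = 5
Height = 24
Area = width * height
= 5 * 24
= 120

120


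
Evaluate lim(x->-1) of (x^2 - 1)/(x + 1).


Direct substitution gives 0/0, so we factor the numerator.
Factor: (x^2 - 1) = (x + 1)(x - 1)
Cancel the common factor (x + 1):
(x^2 - 1)/(x + 1) = (x - 1)
Now substitute x = -1:
= (-1) - (1) = -2

-2


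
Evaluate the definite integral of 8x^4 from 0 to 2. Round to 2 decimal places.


Find the antiderivative of 8x^4:
F(x) = 8/5 * x^5
Apply the Fundamental Theorem of Calculus:
F(2) - F(0)
= 8/5 * 2^5 - 8/5 * 0^5
= 8/5 * (32 - 0)
= 8/5 * 32
= 256/5 = 51.20

51.20


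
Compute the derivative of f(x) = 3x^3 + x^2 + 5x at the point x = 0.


Differentiate f(x) = 3x^3 + x^2 + 5x term by term:
f'(x) = 9x^2 + 2x + 5
Substitute x = 0:
f'(0) = 9 * 0^2 + 2 * 0 + 5
= 0 + 0 + 5
= 5

5


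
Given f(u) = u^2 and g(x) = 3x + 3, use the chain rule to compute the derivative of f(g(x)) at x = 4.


Using the chain rule: (f(g(x)))' = f'(g(x)) * g'(x)
First, find g(4):
g(4) = 3 * 4 + 3 = 15
Next, f'(u) = 2u
And g'(x) = 3
So f'(g(4)) * g'(4)
= 2 * 15 * 3
= 90

90


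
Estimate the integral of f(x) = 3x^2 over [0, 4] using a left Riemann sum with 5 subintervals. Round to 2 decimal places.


Left Riemann sum uses left endpoints of each subinterval.
Interval: [0, 4], n = 5
dx = (4 - 0) / 5 = 4/5
Left endpoints: [0, 4/5, 8/5, 12/5, 16/5]
f values: [0, 48/25, 192/25, 432/25, 768/25]
Sum = dx * (sum of f values)
= 4/5 * 288/5
= 1152/25 = 46.08

46.08


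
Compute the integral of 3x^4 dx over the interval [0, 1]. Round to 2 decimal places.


Find the antiderivative of 3x^4:
F(x) = 3/5 * x^5
Apply the Fundamental Theorem of Calculus:
F(1) - F(0)
= 3/5 * 1^5 - 3/5 * 0^5
= 3/5 * (1 - 0)
= 3/5 * 1
= 3/5 = 0.60

0.60


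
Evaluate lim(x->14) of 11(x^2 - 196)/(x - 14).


Direct substitution gives 0/0, so we factor the numerator.
Factor: 11(x^2 - 196) = 11 * (x - 14)(x + 14)
Cancel the common factor (x - 14):
11(x^2 - 196)/(x - 14) = 11 * (x + 14)
Now substitute x = 14:
= 11 * (14 + 14) = 308

308


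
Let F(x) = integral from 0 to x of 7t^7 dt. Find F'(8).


By the Fundamental Theorem of Calculus (Part 1):
If F(x) = integral from 0 to x of f(t) dt, then F'(x) = f(x)
Here f(t) = 7t^7
So F'(x) = 7x^7
Evaluate at x = 8:
F'(8) = 7 * 8^7
= 7 * 2097152
= 14680064

14680064


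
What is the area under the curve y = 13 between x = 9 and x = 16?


The area under a constant function y = 13 is a rectangle.
Width = 16 - 9 = 7
Height = 13
Area = width * height
= 7 * 13
= 91

91


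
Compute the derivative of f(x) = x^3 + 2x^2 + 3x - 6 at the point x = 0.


Differentiate f(x) = x^3 + 2x^2 + 3x - 6 term by term:
f'(x) = 3x^2 + 4x + 3
Substitute x = 0:
f'(0) = 3 * 0^2 + 4 * 0 + 3
= 0 + 0 + 3
= 3

3


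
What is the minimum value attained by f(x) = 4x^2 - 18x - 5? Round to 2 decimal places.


For a quadratic f(x) = ax^2 + bx + c with a > 0, the minimum is at the vertex.
Vertex x-coordinate: x = -b/(2a)
x = -(-18) / (2 * 4)
x = 18/8 = 9/4
Substitute back to find the minimum value:
f(9/4) = 4 * (9/4)^2 - 18 * (9/4) - 5
= 81/4 - 81/2 - 5
= -101/4 = -25.25

-25.25


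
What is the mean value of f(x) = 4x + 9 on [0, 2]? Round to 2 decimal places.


Average value = 1/(b-a) * integral from a to b of f(x) dx
First compute the integral of 4x + 9:
F(x) = 2x^2 + 9x
F(2) = 2 * 4 + 9 * 2 = 26
F(0) = 2 * 0 + 9 * 0 = 0
Integral = 26 - 0 = 26
Average = 26 / (2 - 0) = 26 / 2
= 13 = 13.00

13.00


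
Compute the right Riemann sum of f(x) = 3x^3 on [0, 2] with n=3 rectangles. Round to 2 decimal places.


Right Riemann sum uses right endpoints of each subinterval.
Interval: [0, 2], n = 3
dx = (2 - 0) / 3 = 2/3
Right endpoints: [2/3, 4/3, 2]
f values: [8/9, 64/9, 24]
Sum = dx * (sum of f values)
= 2/3 * 32
= 64/3 ≈ 21.33

21.33


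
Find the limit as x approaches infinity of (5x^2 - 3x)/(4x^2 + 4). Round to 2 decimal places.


For limits at infinity with equal-degree polynomials,
we compare leading coefficients.
Numerator leading term: 5x^2
Denominator leading term: 4x^2
Divide both by x^2:
lim = (5 - 3/x) / (4 + 4/x^2)
As x -> infinity, the 1/x and 1/x^2 terms vanish:
= 5/4 = 1.25

1.25


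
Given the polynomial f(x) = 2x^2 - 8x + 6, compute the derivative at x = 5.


Differentiate term by term using power and sum rules:
f(x) = 2x^2 - 8x + 6
f'(x) = 4x - 8
Substitute x = 5:
f'(5) = 4 * 5 - 8
= 20 - 8
= 12

12


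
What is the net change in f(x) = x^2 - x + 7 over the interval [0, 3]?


Net change = f(b) - f(a)
f(x) = x^2 - x + 7
Compute f(3):
f(3) = 1 * 3^2 - 1 * 3 + 7
= 9 - 3 + 7
= 13
Compute f(0):
f(0) = 1 * 0^2 - 1 * 0 + 7
= 0 + 0 + 7
= 7
Net change = 13 - 7 = 6

6


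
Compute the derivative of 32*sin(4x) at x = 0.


Apply the chain rule to differentiate 32*sin(4x):
d/dx [32*sin(4x)]
= 32 * cos(4x) * d/dx(4x)
= 32 * 4 * cos(4x)
= 128 * cos(4x)
Evaluate at x = 0:
= 128 * cos(0)
= 128 * 1
= 128

128


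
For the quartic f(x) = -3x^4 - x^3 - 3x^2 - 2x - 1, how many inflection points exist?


Inflection points occur where f''(x) = 0 and concavity changes.
f(x) = -3x^4 - x^3 - 3x^2 - 2x - 1
f'(x) = -12x^3 - 3x^2 - 6x - 2
f''(x) = -36x^2 - 6x - 6
This is a quadratic in x. Use the discriminant to count real roots.
Discriminant = (-6)^2 - 4 * (-36) * (-6)
= 36 - 864
= -828
Since discriminant < 0, f''(x) = 0 has no real solutions.
Number of inflection points: 0

0


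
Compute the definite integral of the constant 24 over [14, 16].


The integral of a constant k over [a, b] equals k * (b - a).
integral from 14 to 16 of 24 dx
= 24 * (16 - 14)
= 24 * 2
= 48

48


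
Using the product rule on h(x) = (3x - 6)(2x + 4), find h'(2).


Let u(x) = 3x - 6 and v(x) = 2x + 4
u'(x) = 3
v'(x) = 2
Product rule: h'(x) = u'(x)*v(x) + u(x)*v'(x)
= 3 * (2x + 4) + (3x - 6) * 2
At x = 2:
u(2) = 3 * 2 - 6 = 0
v(2) = 2 * 2 + 4 = 8
h'(2) = 3 * 8 + 0 * 2
= 24 + 0
= 24

24


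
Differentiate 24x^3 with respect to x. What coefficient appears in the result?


We apply the power rule: d/dx [ax^n] = a*n * x^(n-1)
d/dx [24x^3]
= 24 * 3 * x^(3-1)
= 72x^2
The coefficient is 72

72


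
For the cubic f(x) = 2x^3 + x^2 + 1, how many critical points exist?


Find where f'(x) = 0:
f(x) = 2x^3 + x^2 + 1
f'(x) = 6x^2 + 2x
This is a quadratic in x. Use the discriminant to count real roots.
Discriminant = (2)^2 - 4 * 6 * 0
= 4 - 0
= 4
Since discriminant > 0, f'(x) = 0 has 2 real solutions.
Number of critical points: 2

2
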